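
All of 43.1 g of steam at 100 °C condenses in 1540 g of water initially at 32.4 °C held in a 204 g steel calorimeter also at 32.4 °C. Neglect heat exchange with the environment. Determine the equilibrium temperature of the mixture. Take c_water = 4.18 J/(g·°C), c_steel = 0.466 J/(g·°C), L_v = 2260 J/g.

T_f ≈ 48.7 °C

Sum of m c ΔT and latent-heat terms is zero:
condense steam: −43.1×2260 = −97406
  condensed water 100 °C→T: 180.16(T − 100)
  original water: 6437.2(T − 32.4)
  cup: 95.06(T − 32.4)
6712.4 T = 97406 + 18016 + 211645 = 327067
T ≈ 48.73 °C, under the boiling point, so the assumption holds.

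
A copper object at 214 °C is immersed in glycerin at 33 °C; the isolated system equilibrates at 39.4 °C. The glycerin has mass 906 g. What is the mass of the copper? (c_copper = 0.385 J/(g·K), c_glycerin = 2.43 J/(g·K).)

m ≈ 210 g

Heat gained plus heat lost sum to zero:
m×0.385×(39.4 − 214) + 906×2.43×(39.4 − 33) = 0
-67.22 m = -14090
m = -14090/-67.22 ≈ 209.6 g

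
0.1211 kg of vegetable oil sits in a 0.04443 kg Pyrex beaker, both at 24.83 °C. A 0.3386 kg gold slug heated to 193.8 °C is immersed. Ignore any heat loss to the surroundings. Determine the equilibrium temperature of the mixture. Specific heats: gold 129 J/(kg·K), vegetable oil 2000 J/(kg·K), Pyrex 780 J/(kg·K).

T_f ≈ 47.9 °C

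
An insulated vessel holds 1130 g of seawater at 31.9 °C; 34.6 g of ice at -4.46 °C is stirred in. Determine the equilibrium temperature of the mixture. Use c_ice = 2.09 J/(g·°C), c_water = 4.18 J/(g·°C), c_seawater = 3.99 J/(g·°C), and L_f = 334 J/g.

T_f ≈ 28.4 °C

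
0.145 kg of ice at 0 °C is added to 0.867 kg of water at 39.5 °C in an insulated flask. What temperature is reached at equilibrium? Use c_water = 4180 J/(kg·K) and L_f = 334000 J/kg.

T_f ≈ 22.4 °C

Energy balance with sensible and latent terms:
latent heat to melt: 0.145×334000 = 48430
  meltwater 0→T: 0.145×4180×T = 606.1 T
  water: 3624.1(T − 39.5)
4230.2 T = 143150 − 48430 = 94720
T ≈ 22.39 °C (positive, so assuming full melt was valid).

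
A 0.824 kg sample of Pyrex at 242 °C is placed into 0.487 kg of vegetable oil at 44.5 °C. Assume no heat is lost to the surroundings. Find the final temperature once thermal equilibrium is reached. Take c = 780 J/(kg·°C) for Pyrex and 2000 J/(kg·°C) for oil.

T_f ≈ 123.0 °C

Set heat shed by the hot body equal to heat absorbed by the cold body:
0.824×780×(242 − T) = 0.487×2000×(T − 44.5)
642.72(242 − T) = 974(T − 44.5)
1616.7 T = 198881  ⇒  T ≈ 123.02 °C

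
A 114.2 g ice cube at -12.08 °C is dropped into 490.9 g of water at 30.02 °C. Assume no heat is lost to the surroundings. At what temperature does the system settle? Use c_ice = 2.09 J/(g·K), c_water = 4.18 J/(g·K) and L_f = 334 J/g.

T_f ≈ 8.1 °C

Setting the total heat transfer to zero:
ice -12.08→0 °C: 114.2×2.09×12.08 = 2883.2
  latent heat to melt: 114.2×334 = 38143
  meltwater 0→T: 114.2×4.18×T = 477.36 T
  water: 2052(T − 30.02)
2529.3 T = 61600 − 41026 = 20574
T ≈ 8.13 °C — above 0 °C, consistent with complete melting.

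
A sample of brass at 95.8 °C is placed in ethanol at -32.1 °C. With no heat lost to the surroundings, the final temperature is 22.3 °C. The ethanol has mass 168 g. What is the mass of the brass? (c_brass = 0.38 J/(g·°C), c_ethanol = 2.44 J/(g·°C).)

m ≈ 798 g

Energy conservation, ΣQ = 0:
m×0.38×(22.3 − 95.8) + 168×2.44×(22.3 − (-32.1)) = 0
-27.93 m = -22300
m = -22300/-27.93 ≈ 798.4 g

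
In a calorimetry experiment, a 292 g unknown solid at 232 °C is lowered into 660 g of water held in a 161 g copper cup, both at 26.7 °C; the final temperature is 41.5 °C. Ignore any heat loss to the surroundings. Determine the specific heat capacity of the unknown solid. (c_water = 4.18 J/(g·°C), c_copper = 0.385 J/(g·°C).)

c ≈ 0.751 J/(g·°C)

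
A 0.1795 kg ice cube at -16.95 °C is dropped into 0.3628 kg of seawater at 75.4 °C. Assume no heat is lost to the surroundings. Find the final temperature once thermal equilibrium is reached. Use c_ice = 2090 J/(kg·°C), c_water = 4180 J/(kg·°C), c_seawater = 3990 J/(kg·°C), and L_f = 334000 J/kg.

T_f ≈ 19.5 °C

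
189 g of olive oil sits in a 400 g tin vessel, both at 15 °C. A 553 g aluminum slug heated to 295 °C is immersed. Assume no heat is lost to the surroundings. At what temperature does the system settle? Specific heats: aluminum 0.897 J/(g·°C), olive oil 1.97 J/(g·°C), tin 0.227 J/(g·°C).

Conservation of energy gives ΣQ = 0:
553·0.897·(T − 295) + 189·1.97·(T − 15) + 400·0.227·(T − 15) = 0
496.04(T − 295) + 372.33(T − 15) + 90.8(T − 15) = 0
959.17 T = 153279
T = 153279 / 959.17 = 160 °C

T_f ≈ 159.8 °C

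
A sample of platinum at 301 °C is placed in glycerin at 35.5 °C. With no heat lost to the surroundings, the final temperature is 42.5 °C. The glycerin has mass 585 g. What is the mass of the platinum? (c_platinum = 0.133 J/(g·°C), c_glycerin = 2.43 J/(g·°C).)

Heat lost by the platinum = heat gained by the glycerin:
m×0.133×(301 − 42.5) = 585×2.43×(42.5 − 35.5)
34.38 m = 9950.9  ⇒  m ≈ 289.4 g

m ≈ 289 g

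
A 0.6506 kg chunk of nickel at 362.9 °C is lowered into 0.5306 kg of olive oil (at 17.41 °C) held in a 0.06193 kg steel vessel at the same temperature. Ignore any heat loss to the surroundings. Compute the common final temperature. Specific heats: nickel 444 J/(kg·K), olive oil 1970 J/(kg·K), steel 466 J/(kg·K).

Taking heat into each body as positive, Σ m c ΔT = 0:
0.6506*444*(T − 362.9) + 0.5306*1970*(T − 17.41) + 0.06193*466*(T − 17.41) = 0
288.87(T − 362.9) + 1045.3(T − 17.41) + 28.86(T − 17.41) = 0
1363 T = 123530
T = 123530 / 1363 = 90.6 °C

T_f ≈ 90.6 °C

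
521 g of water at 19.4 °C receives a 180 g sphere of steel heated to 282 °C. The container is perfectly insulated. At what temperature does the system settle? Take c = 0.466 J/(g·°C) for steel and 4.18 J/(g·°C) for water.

With ΣQ=0 the equilibrium temperature is the m·c-weighted mean:
T_f = (83.88·282 + 2177.8·19.4) / (83.88 + 2177.8)
    = 65903 / 2261.7 ≈ 29.14 °C

T_f ≈ 29.1 °C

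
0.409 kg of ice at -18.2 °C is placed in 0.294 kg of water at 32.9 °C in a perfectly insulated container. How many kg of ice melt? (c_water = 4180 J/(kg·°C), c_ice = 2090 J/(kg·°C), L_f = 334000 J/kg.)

m_melted ≈ 0.0745 kg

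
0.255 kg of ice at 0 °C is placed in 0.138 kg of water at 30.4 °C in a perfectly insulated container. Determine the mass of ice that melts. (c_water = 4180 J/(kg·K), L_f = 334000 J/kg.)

Water can give up m c ΔT = 0.138×4180×30.4 = 17536 J before reaching 0 °C.
Melting all 0.255 kg of ice would need 0.255×334000 = 85170 J.
17536 J < 85170 J, so only part of the ice melts and the system sits at 0 °C.
m_melt = 17536 / L_f = 0.0525 kg.

m_melted ≈ 0.0525 kg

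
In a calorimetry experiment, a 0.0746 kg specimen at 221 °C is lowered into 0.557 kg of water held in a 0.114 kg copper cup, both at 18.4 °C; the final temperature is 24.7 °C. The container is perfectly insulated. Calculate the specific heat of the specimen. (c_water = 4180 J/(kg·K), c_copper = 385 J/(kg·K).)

c ≈ 1020 J/(kg·K)

Taking heat into each body as positive, Σ m c ΔT = 0:
0.0746·c·(24.7 − 221) + 0.557·4180·(24.7 − 18.4) + 0.114·385·(24.7 − 18.4) = 0
-14.64 c = -14945
c = -14945/-14.64 ≈ 1021 J/(kg·K)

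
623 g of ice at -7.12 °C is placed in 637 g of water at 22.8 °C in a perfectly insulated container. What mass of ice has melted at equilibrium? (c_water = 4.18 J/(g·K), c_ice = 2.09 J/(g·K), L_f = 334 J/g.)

Cooling the water to 0 °C releases 637·4.18·22.8 = 60709 J.
Of that, 623·2.09·7.12 = 9270.7 J goes to bring the ice to 0 °C, leaving 51438 J.
To melt every bit of ice: 623·334 = 208082 J.
Since 51438 < 208082 J, not all the ice melts; equilibrium is at 0 °C.
m_melted·334 = 51438  ⇒  m_melted ≈ 154 g.

m_melted ≈ 154 g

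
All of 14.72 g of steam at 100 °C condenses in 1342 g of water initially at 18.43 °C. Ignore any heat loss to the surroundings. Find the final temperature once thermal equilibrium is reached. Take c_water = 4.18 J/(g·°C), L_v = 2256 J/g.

T_f ≈ 25.2 °C

Setting the total heat transfer to zero:
condense steam: −14.72·2256 = −33208; condensed water 100 °C→T: 61.53(T − 100); original water: 5609.6(T − 18.43)
5671.1 T = 33208 + 6153 + 103384 = 142745
T ≈ 25.17 °C, under the boiling point, so the assumption holds.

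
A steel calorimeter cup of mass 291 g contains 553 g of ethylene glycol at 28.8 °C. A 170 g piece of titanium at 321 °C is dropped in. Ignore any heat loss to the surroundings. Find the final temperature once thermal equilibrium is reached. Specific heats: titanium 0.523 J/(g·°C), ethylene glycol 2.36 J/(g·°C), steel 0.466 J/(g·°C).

Setting the total heat transfer to zero:
170·0.523·(T − 321) + 553·2.36·(T − 28.8) + 291·0.466·(T − 28.8) = 0
88.91(T − 321) + 1305.1(T − 28.8) + 135.61(T − 28.8) = 0
1529.6 T = 70032
T ≈ 45.78 °C

T_f ≈ 45.8 °C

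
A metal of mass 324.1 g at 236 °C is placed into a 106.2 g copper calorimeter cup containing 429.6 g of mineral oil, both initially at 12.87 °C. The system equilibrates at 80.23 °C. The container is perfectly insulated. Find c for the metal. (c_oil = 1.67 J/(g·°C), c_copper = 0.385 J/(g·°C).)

c ≈ 1.01 J/(g·°C)

Heat gained plus heat lost sum to zero:
324.1·c·(80.23 − 236) + 429.6·1.67·(80.23 − 12.87) + 106.2·0.385·(80.23 − 12.87) = 0
-50485 c = -51080
c = -51080/-50485 ≈ 1.012 J/(g·°C)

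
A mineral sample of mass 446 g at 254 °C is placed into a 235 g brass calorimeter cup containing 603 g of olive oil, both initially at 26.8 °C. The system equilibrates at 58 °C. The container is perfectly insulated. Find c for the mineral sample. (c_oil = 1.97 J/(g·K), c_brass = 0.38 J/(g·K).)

Setting the total heat transfer to zero:
446·c·(58 − 254) + 603·1.97·(58 − 26.8) + 235·0.38·(58 − 26.8) = 0
-87416 c = -39849
c = -39849/-87416 ≈ 0.4559 J/(g·K)

c ≈ 0.456 J/(g·K)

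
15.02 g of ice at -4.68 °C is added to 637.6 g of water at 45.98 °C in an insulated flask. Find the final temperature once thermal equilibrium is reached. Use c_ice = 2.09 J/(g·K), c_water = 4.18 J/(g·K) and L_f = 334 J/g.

Taking heat into each body as positive, Σ m c ΔT = 0:
warm ice to 0 °C: 15.02·2.09·(0 − (-4.68)) = 146.91; melt ice: 15.02·334 = 5016.7; meltwater 0→T: 15.02·4.18·T = 62.78 T; water cools: 637.6·4.18·(T − 45.98) = 2665.2(T − 45.98)
2728 T = 122544 − 5163.6 = 117381
T ≈ 43.03 °C — above 0 °C, consistent with complete melting.

T_f ≈ 43.0 °C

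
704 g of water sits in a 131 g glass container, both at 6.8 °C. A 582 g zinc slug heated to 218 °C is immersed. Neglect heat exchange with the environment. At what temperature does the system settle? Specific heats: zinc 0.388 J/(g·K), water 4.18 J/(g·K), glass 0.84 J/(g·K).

Energy conservation, ΣQ = 0:
582×0.388×(T − 218) + 704×4.18×(T − 6.8) + 131×0.84×(T − 6.8) = 0
225.82(T − 218) + 2942.7(T − 6.8) + 110.04(T − 6.8) = 0
(225.82 + 2942.7 + 110.04) T = 225.82×218 + 2942.7×6.8 + 110.04×6.8
T = 69987/3278.6 ≈ 21.35 °C

T_f ≈ 21.3 °C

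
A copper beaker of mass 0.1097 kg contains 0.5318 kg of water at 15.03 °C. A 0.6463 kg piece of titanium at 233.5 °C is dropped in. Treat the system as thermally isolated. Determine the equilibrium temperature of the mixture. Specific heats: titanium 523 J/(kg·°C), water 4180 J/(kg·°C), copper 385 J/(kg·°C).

Energy conservation, ΣQ = 0:
0.6463*523*(T − 233.5) + 0.5318*4180*(T − 15.03) + 0.1097*385*(T − 15.03) = 0
(338.01 + 2222.9 + 42.23) T = 338.01*233.5 + 2222.9*15.03 + 42.23*15.03
T = 112972 / 2603.2 = 43.4 °C

T_f ≈ 43.4 °C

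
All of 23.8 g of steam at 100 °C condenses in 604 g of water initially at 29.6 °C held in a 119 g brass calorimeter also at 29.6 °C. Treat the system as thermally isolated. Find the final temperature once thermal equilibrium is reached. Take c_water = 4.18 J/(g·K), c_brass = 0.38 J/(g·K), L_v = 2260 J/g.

T_f ≈ 52.4 °C

Conservation of energy gives ΣQ = 0:
steam→water at 100 °C releases m L_v = 23.8×2260 = 53788
  condensed water 100 °C→T: 99.48(T − 100)
  water warms: 604×4.18×(T − 29.6) = 2524.7(T − 29.6)
  cup: 45.22(T − 29.6)
2669.4 T = 53788 + 9948.4 + 76070 = 139807
T ≈ 52.37 °C, under the boiling point, so the assumption holds.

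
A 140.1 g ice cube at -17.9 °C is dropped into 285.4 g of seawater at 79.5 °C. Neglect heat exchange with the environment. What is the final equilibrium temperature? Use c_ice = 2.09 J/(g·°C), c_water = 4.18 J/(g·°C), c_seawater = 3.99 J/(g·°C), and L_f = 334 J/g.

T_f ≈ 22.3 °C

Taking heat into each body as positive, Σ m c ΔT = 0:
warm ice to 0 °C: 140.1·2.09·(0 − (-17.9)) = 5241.3; latent heat to melt: 140.1·334 = 46793; warm the meltwater: 585.62 T; seawater: 1138.7(T − 79.5)
1724.4 T = 90530 − 52035 = 38496
T ≈ 22.32 °C — above 0 °C, consistent with complete melting.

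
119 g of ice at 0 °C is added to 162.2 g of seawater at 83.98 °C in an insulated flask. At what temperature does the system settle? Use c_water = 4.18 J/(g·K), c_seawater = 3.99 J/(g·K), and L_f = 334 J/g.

T_f ≈ 12.8 °C

Net heat exchanged in the isolated system is zero:
fusion: m_ice L_f = 119·334 = 39746; warm the meltwater: 497.42 T; seawater: 647.18(T − 83.98)
1144.6 T = 54350 − 39746 = 14604
T ≈ 12.76 °C — above 0 °C, consistent with complete melting.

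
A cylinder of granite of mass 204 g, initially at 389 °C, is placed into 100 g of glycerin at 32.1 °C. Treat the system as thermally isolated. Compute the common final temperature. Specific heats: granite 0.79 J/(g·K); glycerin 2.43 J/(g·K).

With ΣQ=0 the equilibrium temperature is the m·c-weighted mean:
T_f = (161.16*389 + 243*32.1) / (161.16 + 243)
    = 70492 / 404.16 ≈ 174.41 °C

T_f ≈ 174.4 °C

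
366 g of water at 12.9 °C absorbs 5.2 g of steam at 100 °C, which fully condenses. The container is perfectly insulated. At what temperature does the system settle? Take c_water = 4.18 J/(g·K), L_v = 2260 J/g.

Conservation of energy gives ΣQ = 0:
condense steam: −5.2·2260 = −11752
  condensed water 100 °C→T: 21.74(T − 100)
  water warms: 366·4.18·(T − 12.9) = 1529.9(T − 12.9)
1551.6 T = 11752 + 2173.6 + 19735 = 33661
T ≈ 21.69 °C — below 100 °C, confirming all the steam condensed.

T_f ≈ 21.7 °C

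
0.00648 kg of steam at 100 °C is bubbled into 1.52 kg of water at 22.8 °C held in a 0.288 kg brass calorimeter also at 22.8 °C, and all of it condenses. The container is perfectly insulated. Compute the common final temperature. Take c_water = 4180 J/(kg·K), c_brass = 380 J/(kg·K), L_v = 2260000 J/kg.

Conservation of energy gives ΣQ = 0:
steam→water at 100 °C releases m L_v = 0.00648·2260000 = 14645
  condensed water 100 °C→T: 27.09(T − 100)
  original water: 6353.6(T − 22.8)
  brass cup: 0.288·380·(T − 22.8) = 109.44(T − 22.8)
6490.1 T = 14645 + 2708.6 + 147357 = 164711
T ≈ 25.38 °C — below 100 °C, confirming all the steam condensed.

T_f ≈ 25.4 °C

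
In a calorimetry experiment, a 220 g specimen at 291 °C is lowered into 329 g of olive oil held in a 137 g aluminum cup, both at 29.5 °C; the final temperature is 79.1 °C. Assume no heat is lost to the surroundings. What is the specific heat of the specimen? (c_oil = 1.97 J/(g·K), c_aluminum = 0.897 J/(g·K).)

c ≈ 0.82 J/(g·K)

Energy conservation, ΣQ = 0:
220·c·(79.1 − 291) + 329·1.97·(79.1 − 29.5) + 137·0.897·(79.1 − 29.5) = 0
-46618 c = -38243
c = -38243/-46618 ≈ 0.8203 J/(g·K)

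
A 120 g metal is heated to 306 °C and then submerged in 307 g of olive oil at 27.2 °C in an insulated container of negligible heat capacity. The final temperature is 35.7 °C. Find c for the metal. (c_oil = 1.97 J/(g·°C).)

c ≈ 0.158 J/(g·°C)

Heat lost by the metal = heat gained by the oil:
120×c×(306 − 35.7) = 307×1.97×(35.7 − 27.2)
32436 c = 5140.7  ⇒  c ≈ 0.1585 J/(g·°C)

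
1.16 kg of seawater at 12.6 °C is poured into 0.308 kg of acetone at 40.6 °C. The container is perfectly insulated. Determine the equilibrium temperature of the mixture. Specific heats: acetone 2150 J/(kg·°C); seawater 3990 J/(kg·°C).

T_f ≈ 16.1 °C

Taking heat into each body as positive, Σ m c ΔT = 0:
0.308·2150·(T − 40.6) + 1.16·3990·(T − 12.6) = 0
5290.6 T = 85203
T = 85203/5290.6 ≈ 16.10 °C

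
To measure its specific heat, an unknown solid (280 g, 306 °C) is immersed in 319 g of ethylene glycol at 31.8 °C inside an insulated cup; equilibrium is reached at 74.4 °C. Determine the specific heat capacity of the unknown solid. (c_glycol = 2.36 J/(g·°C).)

c ≈ 0.495 J/(g·°C)

Let T be the final temperature. ΣQ_i = 0:
280·c·(74.4 − 306) + 319·2.36·(74.4 − 31.8) = 0
-64848 c = -32071
c = -32071/-64848 ≈ 0.4946 J/(g·°C)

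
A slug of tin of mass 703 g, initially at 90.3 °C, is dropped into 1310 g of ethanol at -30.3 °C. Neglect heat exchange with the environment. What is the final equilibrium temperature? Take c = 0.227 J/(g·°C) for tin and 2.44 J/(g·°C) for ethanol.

T_f ≈ -24.6 °C

T_f is the heat-capacity-weighted average of the initial temperatures:
T_f = (159.58·90.3 + 3196.4·(-30.3)) / (159.58 + 3196.4)
    = -82441 / 3356 ≈ -24.57 °C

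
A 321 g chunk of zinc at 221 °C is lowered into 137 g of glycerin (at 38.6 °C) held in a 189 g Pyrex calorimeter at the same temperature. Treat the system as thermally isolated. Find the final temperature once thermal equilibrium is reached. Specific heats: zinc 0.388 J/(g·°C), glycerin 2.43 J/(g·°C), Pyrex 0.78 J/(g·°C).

Setting the total heat transfer to zero:
321*0.388*(T − 221) + 137*2.43*(T − 38.6) + 189*0.78*(T − 38.6) = 0
124.55(T − 221) + 332.91(T − 38.6) + 147.42(T − 38.6) = 0
604.88 T = 46066
T ≈ 76.16 °C

T_f ≈ 76.2 °C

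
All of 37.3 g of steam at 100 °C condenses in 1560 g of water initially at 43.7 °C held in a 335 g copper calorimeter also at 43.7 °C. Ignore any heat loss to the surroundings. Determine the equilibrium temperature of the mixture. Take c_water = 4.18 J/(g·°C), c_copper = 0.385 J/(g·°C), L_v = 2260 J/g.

T_f ≈ 57.4 °C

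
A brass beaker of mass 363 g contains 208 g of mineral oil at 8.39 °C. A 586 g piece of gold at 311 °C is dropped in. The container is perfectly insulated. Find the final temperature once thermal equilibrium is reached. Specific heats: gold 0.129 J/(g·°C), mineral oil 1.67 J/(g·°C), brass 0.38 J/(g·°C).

T_f ≈ 49.2 °C

Let T be the final temperature. ΣQ_i = 0:
586×0.129×(T − 311) + 208×1.67×(T − 8.39) + 363×0.38×(T − 8.39) = 0
(75.59 + 347.36 + 137.94) T = 75.59×311 + 347.36×8.39 + 137.94×8.39
T = 27581 / 560.89 = 49.2 °C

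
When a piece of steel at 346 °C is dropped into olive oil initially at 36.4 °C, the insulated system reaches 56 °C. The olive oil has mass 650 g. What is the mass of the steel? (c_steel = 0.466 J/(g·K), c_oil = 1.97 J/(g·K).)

m ≈ 186 g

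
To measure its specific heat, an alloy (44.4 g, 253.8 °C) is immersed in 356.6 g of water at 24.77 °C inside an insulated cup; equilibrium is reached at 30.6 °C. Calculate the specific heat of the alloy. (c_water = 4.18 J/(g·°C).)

c ≈ 0.877 J/(g·°C)

Net heat exchanged in the isolated system is zero:
44.4·c·(30.6 − 253.8) + 356.6·4.18·(30.6 − 24.77) = 0
-9910.1 c = -8690.1
c = -8690.1/-9910.1 ≈ 0.8769 J/(g·°C)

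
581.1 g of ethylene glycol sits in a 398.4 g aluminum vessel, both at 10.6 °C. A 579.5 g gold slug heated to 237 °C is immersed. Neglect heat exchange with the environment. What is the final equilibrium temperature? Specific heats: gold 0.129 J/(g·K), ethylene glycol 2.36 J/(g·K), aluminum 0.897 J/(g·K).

Heat gained plus heat lost sum to zero:
579.5*0.129*(T − 237) + 581.1*2.36*(T − 10.6) + 398.4*0.897*(T − 10.6) = 0
74.76(T − 237) + 1371.4(T − 10.6) + 357.36(T − 10.6) = 0
1803.5 T = 36042
T ≈ 19.98 °C

T_f ≈ 20.0 °C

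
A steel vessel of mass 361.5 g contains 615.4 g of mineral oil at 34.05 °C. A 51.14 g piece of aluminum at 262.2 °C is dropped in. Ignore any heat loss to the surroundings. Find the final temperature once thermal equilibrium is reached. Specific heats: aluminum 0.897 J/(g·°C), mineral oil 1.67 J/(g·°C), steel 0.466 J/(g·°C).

T_f ≈ 42.5 °C

Let T be the final temperature. ΣQ_i = 0:
51.14*0.897*(T − 262.2) + 615.4*1.67*(T − 34.05) + 361.5*0.466*(T − 34.05) = 0
45.87(T − 262.2) + 1027.7(T − 34.05) + 168.46(T − 34.05) = 0
(45.87 + 1027.7 + 168.46) T = 45.87*262.2 + 1027.7*34.05 + 168.46*34.05
T = 52758 / 1242 = 42.5 °C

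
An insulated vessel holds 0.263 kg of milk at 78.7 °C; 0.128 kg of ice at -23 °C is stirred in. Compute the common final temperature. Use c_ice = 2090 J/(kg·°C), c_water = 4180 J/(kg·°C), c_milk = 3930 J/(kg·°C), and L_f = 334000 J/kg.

T_f ≈ 20.7 °C

Energy balance with sensible and latent terms:
ice -23→0 °C: 0.128×2090×23 = 6153; fusion: m_ice L_f = 0.128×334000 = 42752; meltwater 0→T: 0.128×4180×T = 535.04 T; milk: 1033.6(T − 78.7)
1568.6 T = 81344 − 48905 = 32439
T ≈ 20.68 °C — above 0 °C, consistent with complete melting.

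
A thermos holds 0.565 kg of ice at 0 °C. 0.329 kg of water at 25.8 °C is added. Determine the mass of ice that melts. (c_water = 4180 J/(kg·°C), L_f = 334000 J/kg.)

Cooling the water to 0 °C releases 0.329×4180×25.8 = 35481 J.
Fully melting the ice requires m_ice L_f = 0.565×334000 = 188710 J.
35481 J < 188710 J, so only part of the ice melts and the system sits at 0 °C.
Mass melted = 35481/334000 ≈ 0.1062 kg.

m_melted ≈ 0.106 kg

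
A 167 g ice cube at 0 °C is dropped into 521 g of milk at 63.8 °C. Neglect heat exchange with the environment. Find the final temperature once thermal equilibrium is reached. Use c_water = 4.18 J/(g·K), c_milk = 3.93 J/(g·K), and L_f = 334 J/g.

T_f ≈ 27.3 °C

Net heat exchanged in the isolated system is zero:
fusion: m_ice L_f = 167·334 = 55778; meltwater 0→T: 167·4.18·T = 698.06 T; milk cools: 521·3.93·(T − 63.8) = 2047.5(T − 63.8)
2745.6 T = 130632 − 55778 = 74854
T ≈ 27.26 °C (positive, so assuming full melt was valid).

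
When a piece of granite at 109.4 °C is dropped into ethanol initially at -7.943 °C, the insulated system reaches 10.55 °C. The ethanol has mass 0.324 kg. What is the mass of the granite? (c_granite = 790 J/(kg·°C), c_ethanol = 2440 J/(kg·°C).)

m ≈ 0.187 kg

|Q_granite| = |Q_ethanol|:
m·790·(109.4 − 10.55) = 0.324·2440·(10.55 − (-7.943))
78092 m = 14620  ⇒  m ≈ 0.1872 kg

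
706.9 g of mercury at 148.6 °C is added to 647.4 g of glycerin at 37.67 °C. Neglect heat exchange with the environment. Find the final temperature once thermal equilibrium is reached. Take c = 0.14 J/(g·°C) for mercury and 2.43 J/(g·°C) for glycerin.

T_f ≈ 44.2 °C

|Q_mercury| = |Q_glycerin|:
706.9*0.14*(148.6 − T) = 647.4*2.43*(T − 37.67)
98.97(148.6 − T) = 1573.2(T − 37.67)
1672.1 T = 73968  ⇒  T ≈ 44.24 °C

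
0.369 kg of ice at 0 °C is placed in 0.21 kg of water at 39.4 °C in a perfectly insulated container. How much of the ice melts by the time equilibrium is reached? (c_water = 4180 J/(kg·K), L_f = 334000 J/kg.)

m_melted ≈ 0.104 kg

Water can give up m c ΔT = 0.21·4180·39.4 = 34585 J before reaching 0 °C.
Fully melting the ice requires m_ice L_f = 0.369·334000 = 123246 J.
34585 J < 123246 J, so only part of the ice melts and the system sits at 0 °C.
m_melt = 34585 / L_f = 0.1035 kg.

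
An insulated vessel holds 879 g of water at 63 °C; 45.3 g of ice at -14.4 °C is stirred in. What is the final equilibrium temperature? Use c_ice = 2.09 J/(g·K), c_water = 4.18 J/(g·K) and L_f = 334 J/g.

T_f ≈ 55.6 °C

Energy balance with sensible and latent terms:
ice -14.4→0 °C: 45.3×2.09×14.4 = 1363.3; melt ice: 45.3×334 = 15130; meltwater 0→T: 45.3×4.18×T = 189.35 T; water: 3674.2(T − 63)
3863.6 T = 231476 − 16494 = 214982
T ≈ 55.64 °C. Since T > 0 °C, the all-ice-melts assumption holds.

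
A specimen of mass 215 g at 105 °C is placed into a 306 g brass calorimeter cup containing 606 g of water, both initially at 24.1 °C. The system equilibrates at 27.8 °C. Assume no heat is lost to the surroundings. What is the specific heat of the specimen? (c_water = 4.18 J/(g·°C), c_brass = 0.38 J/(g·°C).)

Let T be the final temperature. ΣQ_i = 0:
215×c×(27.8 − 105) + 606×4.18×(27.8 − 24.1) + 306×0.38×(27.8 − 24.1) = 0
-16598 c = -9802.6
c = -9802.6/-16598 ≈ 0.5906 J/(g·°C)

c ≈ 0.591 J/(g·°C)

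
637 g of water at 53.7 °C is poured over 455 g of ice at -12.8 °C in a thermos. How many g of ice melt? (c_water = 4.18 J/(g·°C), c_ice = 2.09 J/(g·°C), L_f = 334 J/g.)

m_melted ≈ 392 g

Heat available from the water dropping to 0 °C: 637×4.18×53.7 = 142985 J.
Warming the ice to 0 °C takes 455×2.09×12.8 = 12172 J, leaving 130813 J for melting.
Melting all 455 g of ice would need 455×334 = 151970 J.
130813 J < 151970 J, so only part of the ice melts and the system sits at 0 °C.
m_melt = 130813 / L_f = 391.7 g.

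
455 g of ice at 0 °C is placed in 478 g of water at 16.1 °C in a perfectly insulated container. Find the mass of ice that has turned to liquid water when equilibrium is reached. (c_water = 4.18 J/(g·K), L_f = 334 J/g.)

m_melted ≈ 96.3 g

Water can give up m c ΔT = 478×4.18×16.1 = 32168 J before reaching 0 °C.
To melt every bit of ice: 455×334 = 151970 J.
32168 J < 151970 J, so only part of the ice melts and the system sits at 0 °C.
m_melted×334 = 32168  ⇒  m_melted ≈ 96.31 g.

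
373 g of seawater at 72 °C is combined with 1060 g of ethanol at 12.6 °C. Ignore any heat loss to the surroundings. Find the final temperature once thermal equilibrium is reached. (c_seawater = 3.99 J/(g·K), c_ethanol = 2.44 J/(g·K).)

T_f ≈ 34.3 °C

T_f is the heat-capacity-weighted average of the initial temperatures:
T_f = (1488.3×72 + 2586.4×12.6) / (1488.3 + 2586.4)
    = 139744 / 4074.7 ≈ 34.30 °C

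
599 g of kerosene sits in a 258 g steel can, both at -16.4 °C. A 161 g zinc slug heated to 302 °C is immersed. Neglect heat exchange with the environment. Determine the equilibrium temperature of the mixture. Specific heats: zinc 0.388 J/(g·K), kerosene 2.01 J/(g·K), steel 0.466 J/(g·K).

Energy conservation, ΣQ = 0:
161*0.388*(T − 302) + 599*2.01*(T − (-16.4)) + 258*0.466*(T − (-16.4)) = 0
62.47(T − 302) + 1204(T − (-16.4)) + 120.23(T − (-16.4)) = 0
(62.47 + 1204 + 120.23) T = 62.47*302 + 1204*(-16.4) + 120.23*(-16.4)
T = -2851.8 / 1386.7 = -2.06 °C

T_f ≈ -2.1 °C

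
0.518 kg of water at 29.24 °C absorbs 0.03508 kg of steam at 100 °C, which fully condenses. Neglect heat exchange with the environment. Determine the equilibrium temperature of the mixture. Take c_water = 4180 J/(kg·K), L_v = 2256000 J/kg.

Taking heat into each body as positive, Σ m c ΔT = 0:
condense steam: −0.03508·2256000 = −79140
  condensate cools 100→T: 0.03508·4180·(T − 100) = 146.63(T − 100)
  original water: 2165.2(T − 29.24)
2311.9 T = 79140 + 14663 + 63312 = 157116
T ≈ 67.96 °C, under the boiling point, so the assumption holds.

T_f ≈ 68.0 °C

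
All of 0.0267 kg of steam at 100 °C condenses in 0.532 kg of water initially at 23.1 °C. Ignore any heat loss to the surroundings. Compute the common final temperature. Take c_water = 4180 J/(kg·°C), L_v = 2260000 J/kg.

T_f ≈ 52.6 °C

Sum of m c ΔT and latent-heat terms is zero:
latent heat released on condensation: 0.0267·2260000 = 60342; condensate cools 100→T: 0.0267·4180·(T − 100) = 111.61(T − 100); water warms: 0.532·4180·(T − 23.1) = 2223.8(T − 23.1)
2335.4 T = 60342 + 11161 + 51369 = 122871
T ≈ 52.61 °C, under the boiling point, so the assumption holds.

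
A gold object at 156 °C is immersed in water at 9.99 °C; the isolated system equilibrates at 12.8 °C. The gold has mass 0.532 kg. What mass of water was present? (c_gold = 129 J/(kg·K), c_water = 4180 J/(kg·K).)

|Q_gold| = |Q_water|:
0.532×129×(156 − 12.8) = m×4180×(12.8 − 9.99)
11746 m = 9827.5  ⇒  m ≈ 0.8367 kg

m ≈ 0.837 kg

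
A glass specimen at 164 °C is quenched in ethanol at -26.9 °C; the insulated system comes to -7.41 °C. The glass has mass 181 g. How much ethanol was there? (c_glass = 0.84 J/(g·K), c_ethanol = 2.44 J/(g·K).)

Conservation of energy gives ΣQ = 0:
181·0.84·(-7.41 − 164) + m·2.44·(-7.41 − (-26.9)) = 0
47.56 m = 26061
m = 26061/47.56 ≈ 548 g

m ≈ 548 g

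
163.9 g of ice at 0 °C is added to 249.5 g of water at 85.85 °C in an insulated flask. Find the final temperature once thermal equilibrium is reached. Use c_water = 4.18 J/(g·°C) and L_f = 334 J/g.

T_f ≈ 20.1 °C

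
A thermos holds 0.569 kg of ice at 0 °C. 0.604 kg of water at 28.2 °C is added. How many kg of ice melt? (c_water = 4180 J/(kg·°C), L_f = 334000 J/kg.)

Heat available from the water dropping to 0 °C: 0.604·4180·28.2 = 71197 J.
To melt every bit of ice: 0.569·334000 = 190046 J.
Since 71197 < 190046 J, not all the ice melts; equilibrium is at 0 °C.
Mass melted = 71197/334000 ≈ 0.2132 kg.

m_melted ≈ 0.213 kg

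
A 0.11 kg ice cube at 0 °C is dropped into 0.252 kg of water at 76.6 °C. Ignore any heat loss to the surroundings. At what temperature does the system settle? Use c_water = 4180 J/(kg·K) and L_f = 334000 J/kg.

Taking heat into each body as positive, Σ m c ΔT = 0:
fusion: m_ice L_f = 0.11×334000 = 36740; meltwater 0→T: 0.11×4180×T = 459.8 T; water: 1053.4(T − 76.6)
1513.2 T = 80687 − 36740 = 43947
T ≈ 29.04 °C. Since T > 0 °C, the all-ice-melts assumption holds.

T_f ≈ 29.0 °C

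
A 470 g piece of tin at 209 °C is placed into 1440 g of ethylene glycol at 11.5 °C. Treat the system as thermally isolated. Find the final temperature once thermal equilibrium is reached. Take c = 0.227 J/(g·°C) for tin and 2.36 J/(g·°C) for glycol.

With ΣQ=0 the equilibrium temperature is the m·c-weighted mean:
T_f = (106.69*209 + 3398.4*11.5) / (106.69 + 3398.4)
    = 61380 / 3505.1 ≈ 17.51 °C

T_f ≈ 17.5 °C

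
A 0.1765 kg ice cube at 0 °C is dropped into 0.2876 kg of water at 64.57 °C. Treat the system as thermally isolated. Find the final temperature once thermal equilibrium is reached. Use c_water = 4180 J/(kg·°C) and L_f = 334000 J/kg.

T_f ≈ 9.6 °C

Sum of m c ΔT and latent-heat terms is zero:
melt ice: 0.1765·334000 = 58951; meltwater 0→T: 0.1765·4180·T = 737.77 T; water: 1202.2(T − 64.57)
1939.9 T = 77624 − 58951 = 18673
T ≈ 9.63 °C — above 0 °C, consistent with complete melting.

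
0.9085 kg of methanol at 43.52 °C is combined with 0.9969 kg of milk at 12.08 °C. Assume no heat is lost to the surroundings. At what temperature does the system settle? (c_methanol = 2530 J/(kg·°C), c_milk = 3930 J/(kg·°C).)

T_f ≈ 23.7 °C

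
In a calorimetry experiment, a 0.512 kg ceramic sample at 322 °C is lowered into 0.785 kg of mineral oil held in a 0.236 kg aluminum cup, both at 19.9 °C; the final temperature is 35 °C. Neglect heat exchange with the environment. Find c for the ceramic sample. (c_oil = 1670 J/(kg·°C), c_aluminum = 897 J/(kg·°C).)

c ≈ 156 J/(kg·°C)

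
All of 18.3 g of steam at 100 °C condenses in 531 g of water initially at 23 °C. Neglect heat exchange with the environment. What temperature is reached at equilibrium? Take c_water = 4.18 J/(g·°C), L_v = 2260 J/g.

Conservation of energy gives ΣQ = 0:
latent heat released on condensation: 18.3·2260 = 41358
  condensed water 100 °C→T: 76.49(T − 100)
  water warms: 531·4.18·(T − 23) = 2219.6(T − 23)
2296.1 T = 41358 + 7649.4 + 51050 = 100058
T ≈ 43.58 °C — below 100 °C, confirming all the steam condensed.

T_f ≈ 43.6 °C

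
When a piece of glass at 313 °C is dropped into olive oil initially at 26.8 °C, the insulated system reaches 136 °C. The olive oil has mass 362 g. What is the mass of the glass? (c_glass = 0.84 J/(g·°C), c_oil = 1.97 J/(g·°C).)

Energy conservation, ΣQ = 0:
m·0.84·(136 − 313) + 362·1.97·(136 − 26.8) = 0
-148.68 m = -77875
m = -77875/-148.68 ≈ 523.8 g

m ≈ 524 g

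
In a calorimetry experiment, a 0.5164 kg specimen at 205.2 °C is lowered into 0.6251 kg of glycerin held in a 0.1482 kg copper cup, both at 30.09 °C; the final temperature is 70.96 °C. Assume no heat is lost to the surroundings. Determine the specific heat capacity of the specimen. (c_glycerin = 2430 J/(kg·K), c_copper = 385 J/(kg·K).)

c ≈ 929 J/(kg·K)

Setting the total heat transfer to zero:
0.5164·c·(70.96 − 205.2) + 0.6251·2430·(70.96 − 30.09) + 0.1482·385·(70.96 − 30.09) = 0
-69.32 c = -64413
c = -64413/-69.32 ≈ 929.2 J/(kg·K)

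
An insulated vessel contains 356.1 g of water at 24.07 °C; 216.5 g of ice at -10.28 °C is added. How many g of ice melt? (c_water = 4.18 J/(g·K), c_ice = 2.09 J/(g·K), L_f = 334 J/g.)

m_melted ≈ 93.3 g

Heat available from the water dropping to 0 °C: 356.1×4.18×24.07 = 35828 J.
Of that, 216.5×2.09×10.28 = 4651.5 J goes to bring the ice to 0 °C, leaving 31177 J.
To melt every bit of ice: 216.5×334 = 72311 J.
31177 J < 72311 J, so only part of the ice melts and the system sits at 0 °C.
Mass melted = 31177/334 ≈ 93.34 g.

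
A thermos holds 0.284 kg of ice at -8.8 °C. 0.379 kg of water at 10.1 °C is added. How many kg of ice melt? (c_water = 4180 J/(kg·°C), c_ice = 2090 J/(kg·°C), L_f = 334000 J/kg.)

Heat available from the water dropping to 0 °C: 0.379·4180·10.1 = 16001 J.
Of that, 0.284·2090·8.8 = 5223.3 J goes to bring the ice to 0 °C, leaving 10777 J.
To melt every bit of ice: 0.284·334000 = 94856 J.
That's not enough to melt it all — equilibrium is at 0 °C with ice remaining.
Mass melted = 10777/334000 ≈ 0.03227 kg.

m_melted ≈ 0.0323 kg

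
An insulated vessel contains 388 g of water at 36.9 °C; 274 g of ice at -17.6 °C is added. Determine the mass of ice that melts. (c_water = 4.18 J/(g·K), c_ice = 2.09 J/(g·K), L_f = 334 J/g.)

m_melted ≈ 149 g

Water can give up m c ΔT = 388·4.18·36.9 = 59846 J before reaching 0 °C.
Of that, 274·2.09·17.6 = 10079 J goes to bring the ice to 0 °C, leaving 49767 J.
Fully melting the ice requires m_ice L_f = 274·334 = 91516 J.
That's not enough to melt it all — equilibrium is at 0 °C with ice remaining.
m_melted·334 = 49767  ⇒  m_melted ≈ 149 g.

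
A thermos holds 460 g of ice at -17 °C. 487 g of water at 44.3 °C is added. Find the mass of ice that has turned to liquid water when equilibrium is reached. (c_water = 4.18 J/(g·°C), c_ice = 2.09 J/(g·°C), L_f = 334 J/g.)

Water can give up m c ΔT = 487·4.18·44.3 = 90180 J before reaching 0 °C.
Of that, 460·2.09·17 = 16344 J goes to bring the ice to 0 °C, leaving 73836 J.
Fully melting the ice requires m_ice L_f = 460·334 = 153640 J.
That's not enough to melt it all — equilibrium is at 0 °C with ice remaining.
Mass melted = 73836/334 ≈ 221.1 g.

m_melted ≈ 221 g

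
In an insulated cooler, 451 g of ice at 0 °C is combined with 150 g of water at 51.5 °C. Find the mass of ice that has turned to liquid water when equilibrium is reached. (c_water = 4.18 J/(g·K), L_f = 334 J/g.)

m_melted ≈ 96.7 g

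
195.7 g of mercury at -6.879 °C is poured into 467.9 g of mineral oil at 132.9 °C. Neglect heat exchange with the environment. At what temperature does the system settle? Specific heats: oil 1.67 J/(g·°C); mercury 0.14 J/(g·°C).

T_f ≈ 128.2 °C

T_f = Σ m_i c_i T_i / Σ m_i c_i:
T_f = (781.39·132.9 + 27.4·(-6.879)) / (781.39 + 27.4)
    = 103659 / 808.79 ≈ 128.16 °C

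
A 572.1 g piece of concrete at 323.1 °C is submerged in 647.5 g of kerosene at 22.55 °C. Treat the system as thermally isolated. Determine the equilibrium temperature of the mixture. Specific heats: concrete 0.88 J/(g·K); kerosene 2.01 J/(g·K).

T_f ≈ 106.4 °C

Taking heat into each body as positive, Σ m c ΔT = 0:
572.1×0.88×(T − 323.1) + 647.5×2.01×(T − 22.55) = 0
503.45(T − 323.1) + 1301.5(T − 22.55) = 0
(503.45 + 1301.5) T = 503.45×323.1 + 1301.5×22.55
T = 192012 / 1804.9 = 106 °C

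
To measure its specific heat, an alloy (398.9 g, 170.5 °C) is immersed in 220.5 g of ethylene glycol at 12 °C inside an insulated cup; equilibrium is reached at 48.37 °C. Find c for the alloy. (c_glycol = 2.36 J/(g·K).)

Energy conservation, ΣQ = 0:
398.9×c×(48.37 − 170.5) + 220.5×2.36×(48.37 − 12) = 0
-48718 c = -18926
c = -18926/-48718 ≈ 0.3885 J/(g·K)

c ≈ 0.388 J/(g·K)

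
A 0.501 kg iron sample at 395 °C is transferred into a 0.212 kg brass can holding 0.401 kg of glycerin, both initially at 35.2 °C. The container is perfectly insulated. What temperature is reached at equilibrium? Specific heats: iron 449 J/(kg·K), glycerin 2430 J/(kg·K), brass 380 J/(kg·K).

Let T be the final temperature. ΣQ_i = 0:
0.501·449·(T − 395) + 0.401·2430·(T − 35.2) + 0.212·380·(T − 35.2) = 0
224.95(T − 395) + 974.43(T − 35.2) + 80.56(T − 35.2) = 0
(224.95 + 974.43 + 80.56) T = 224.95·395 + 974.43·35.2 + 80.56·35.2
T = 125991/1279.9 ≈ 98.43 °C

T_f ≈ 98.4 °C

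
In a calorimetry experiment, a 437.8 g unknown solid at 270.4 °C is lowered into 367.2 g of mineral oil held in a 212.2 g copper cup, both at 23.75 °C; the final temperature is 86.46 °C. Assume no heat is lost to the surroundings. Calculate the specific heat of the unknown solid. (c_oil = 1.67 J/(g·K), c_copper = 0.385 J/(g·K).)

Net heat exchanged in the isolated system is zero:
437.8×c×(86.46 − 270.4) + 367.2×1.67×(86.46 − 23.75) + 212.2×0.385×(86.46 − 23.75) = 0
-80529 c = -43578
c = -43578/-80529 ≈ 0.5412 J/(g·K)

c ≈ 0.541 J/(g·K)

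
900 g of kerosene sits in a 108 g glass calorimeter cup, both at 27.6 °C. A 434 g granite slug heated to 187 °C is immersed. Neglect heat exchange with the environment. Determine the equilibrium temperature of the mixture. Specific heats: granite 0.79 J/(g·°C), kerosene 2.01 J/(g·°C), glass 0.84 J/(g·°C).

T_f ≈ 52.0 °C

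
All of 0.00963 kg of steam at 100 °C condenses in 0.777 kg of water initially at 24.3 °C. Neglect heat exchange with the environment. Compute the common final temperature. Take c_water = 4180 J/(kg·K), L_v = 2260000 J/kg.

T_f ≈ 31.8 °C

Conservation of energy gives ΣQ = 0:
latent heat released on condensation: 0.00963·2260000 = 21764
  condensed water 100 °C→T: 40.25(T − 100)
  original water: 3247.9(T − 24.3)
3288.1 T = 21764 + 4025.3 + 78923 = 104712
T ≈ 31.85 °C (< 100 °C, so full condensation is consistent).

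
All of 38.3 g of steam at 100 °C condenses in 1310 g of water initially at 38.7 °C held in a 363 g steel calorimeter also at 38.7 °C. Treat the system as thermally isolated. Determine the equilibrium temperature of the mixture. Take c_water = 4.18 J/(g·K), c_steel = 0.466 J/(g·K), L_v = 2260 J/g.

Heat gained plus heat lost sum to zero:
steam→water at 100 °C releases m L_v = 38.3×2260 = 86558
  condensate cools 100→T: 38.3×4.18×(T − 100) = 160.09(T − 100)
  water warms: 1310×4.18×(T − 38.7) = 5475.8(T − 38.7)
  steel cup: 363×0.466×(T − 38.7) = 169.16(T − 38.7)
5805.1 T = 86558 + 16009 + 218460 = 321027
T ≈ 55.30 °C (< 100 °C, so full condensation is consistent).

T_f ≈ 55.3 °C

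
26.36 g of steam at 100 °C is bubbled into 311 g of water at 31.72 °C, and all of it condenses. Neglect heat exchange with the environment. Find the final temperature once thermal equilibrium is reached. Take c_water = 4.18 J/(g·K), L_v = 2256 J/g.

T_f ≈ 79.2 °C

Conservation of energy gives ΣQ = 0:
condense steam: −26.36×2256 = −59468; condensed water 100 °C→T: 110.18(T − 100); water warms: 311×4.18×(T − 31.72) = 1300(T − 31.72)
1410.2 T = 59468 + 11018 + 41235 = 111722
T ≈ 79.23 °C — below 100 °C, confirming all the steam condensed.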